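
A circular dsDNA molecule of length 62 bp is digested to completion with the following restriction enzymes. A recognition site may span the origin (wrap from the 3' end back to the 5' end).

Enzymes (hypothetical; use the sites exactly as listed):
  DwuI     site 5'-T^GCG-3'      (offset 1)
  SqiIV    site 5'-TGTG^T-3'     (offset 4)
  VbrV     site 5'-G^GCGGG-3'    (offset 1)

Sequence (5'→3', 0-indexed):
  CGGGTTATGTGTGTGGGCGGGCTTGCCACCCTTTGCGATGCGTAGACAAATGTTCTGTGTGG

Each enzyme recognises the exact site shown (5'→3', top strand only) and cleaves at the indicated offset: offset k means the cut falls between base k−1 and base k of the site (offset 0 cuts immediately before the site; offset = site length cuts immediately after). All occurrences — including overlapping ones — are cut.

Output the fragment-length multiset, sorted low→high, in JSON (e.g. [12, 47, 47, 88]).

Per-enzyme occurrences:
  DwuI TGCG/1: at [33, 38] ⇒ [34, 39]
  SqiIV TGTGT/4: at [7, 9, 55] ⇒ [11, 13, 59]
  VbrV GGCGGG/1: at [15, 60] ⇒ [16, 61]

Pooled cuts: [11, 13, 16, 34, 39, 59, 61]

Fragment lengths:
  11→13: 2 bp
  13→16: 3 bp
  16→34: 18 bp
  34→39: 5 bp
  39→59: 20 bp
  59→61: 2 bp
  61→11 (wrap): 62-61+11 = 12 bp

[2,2,3,5,12,18,20]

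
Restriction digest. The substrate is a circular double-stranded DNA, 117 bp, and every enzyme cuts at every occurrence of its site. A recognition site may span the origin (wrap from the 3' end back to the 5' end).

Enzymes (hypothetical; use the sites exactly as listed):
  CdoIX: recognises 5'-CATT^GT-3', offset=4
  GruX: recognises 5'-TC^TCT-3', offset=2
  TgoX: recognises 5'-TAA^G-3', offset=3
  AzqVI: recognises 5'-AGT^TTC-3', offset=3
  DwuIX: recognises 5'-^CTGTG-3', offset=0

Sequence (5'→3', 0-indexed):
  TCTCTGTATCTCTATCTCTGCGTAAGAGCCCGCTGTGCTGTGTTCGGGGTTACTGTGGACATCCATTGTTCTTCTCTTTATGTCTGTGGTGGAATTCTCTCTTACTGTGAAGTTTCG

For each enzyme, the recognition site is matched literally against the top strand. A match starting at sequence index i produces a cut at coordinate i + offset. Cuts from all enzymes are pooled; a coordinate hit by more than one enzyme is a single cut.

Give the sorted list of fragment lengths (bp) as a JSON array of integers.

[2,5,5,6,6,7,7,8,9,9,9,14,15,15]

Site scan:
  CdoIX CATTGT/4: at [63] ⇒ [67]
  GruX TCTCT/2: at [0, 8, 14, 72, 95, 97] ⇒ [2, 10, 16, 74, 97, 99]
  TgoX TAAG/3: at [22] ⇒ [25]
  AzqVI AGTTTC/3: at [110] ⇒ [113]
  DwuIX CTGTG/0: at [32, 37, 52, 83, 104] ⇒ [32, 37, 52, 83, 104]

All cut coordinates (distinct, sorted): [2, 10, 16, 25, 32, 37, 52, 67, 74, 83, 97, 99, 104, 113]

Fragment lengths:
  2→10: 8 bp
  10→16: 6 bp
  16→25: 9 bp
  25→32: 7 bp
  32→37: 5 bp
  37→52: 15 bp
  52→67: 15 bp
  67→74: 7 bp
  74→83: 9 bp
  83→97: 14 bp
  97→99: 2 bp
  99→104: 5 bp
  104→113: 9 bp
  113→2 (wrap): 117-113+2 = 6 bp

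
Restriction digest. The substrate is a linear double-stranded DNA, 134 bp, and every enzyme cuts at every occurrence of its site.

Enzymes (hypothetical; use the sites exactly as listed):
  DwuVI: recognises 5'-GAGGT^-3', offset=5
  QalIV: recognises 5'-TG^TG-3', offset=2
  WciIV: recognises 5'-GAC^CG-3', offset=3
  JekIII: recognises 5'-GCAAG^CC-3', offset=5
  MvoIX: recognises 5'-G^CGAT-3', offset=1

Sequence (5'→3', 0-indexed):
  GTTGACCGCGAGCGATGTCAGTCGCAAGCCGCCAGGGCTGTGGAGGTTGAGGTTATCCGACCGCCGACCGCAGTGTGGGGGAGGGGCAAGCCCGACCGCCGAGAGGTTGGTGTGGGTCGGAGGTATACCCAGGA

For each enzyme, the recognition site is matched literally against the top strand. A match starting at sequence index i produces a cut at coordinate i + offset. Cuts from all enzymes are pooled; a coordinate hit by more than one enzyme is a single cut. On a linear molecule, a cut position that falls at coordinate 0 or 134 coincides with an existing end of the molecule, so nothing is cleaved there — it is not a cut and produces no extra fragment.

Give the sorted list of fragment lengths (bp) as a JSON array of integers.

[5,6,6,6,6,7,7,7,8,10,11,12,12,15,16]

Site scan:
  DwuVI GAGGT/5: at [42, 48, 102, 119] ⇒ [47, 53, 107, 124]
  QalIV TGTG/2: at [38, 73, 110] ⇒ [40, 75, 112]
  WciIV GACCG/3: at [3, 58, 65, 93] ⇒ [6, 61, 68, 96]
  JekIII GCAAGCC/5: at [23, 85] ⇒ [28, 90]
  MvoIX GCGAT/1: at [11] ⇒ [12]

Pooled cuts: [6, 12, 28, 40, 47, 53, 61, 68, 75, 90, 96, 107, 112, 124]

Fragment lengths:
  [0,6): 6 bp
  [6,12): 6 bp
  [12,28): 16 bp
  [28,40): 12 bp
  [40,47): 7 bp
  [47,53): 6 bp
  [53,61): 8 bp
  [61,68): 7 bp
  [68,75): 7 bp
  [75,90): 15 bp
  [90,96): 6 bp
  [96,107): 11 bp
  [107,112): 5 bp
  [112,124): 12 bp
  [124,134): 10 bp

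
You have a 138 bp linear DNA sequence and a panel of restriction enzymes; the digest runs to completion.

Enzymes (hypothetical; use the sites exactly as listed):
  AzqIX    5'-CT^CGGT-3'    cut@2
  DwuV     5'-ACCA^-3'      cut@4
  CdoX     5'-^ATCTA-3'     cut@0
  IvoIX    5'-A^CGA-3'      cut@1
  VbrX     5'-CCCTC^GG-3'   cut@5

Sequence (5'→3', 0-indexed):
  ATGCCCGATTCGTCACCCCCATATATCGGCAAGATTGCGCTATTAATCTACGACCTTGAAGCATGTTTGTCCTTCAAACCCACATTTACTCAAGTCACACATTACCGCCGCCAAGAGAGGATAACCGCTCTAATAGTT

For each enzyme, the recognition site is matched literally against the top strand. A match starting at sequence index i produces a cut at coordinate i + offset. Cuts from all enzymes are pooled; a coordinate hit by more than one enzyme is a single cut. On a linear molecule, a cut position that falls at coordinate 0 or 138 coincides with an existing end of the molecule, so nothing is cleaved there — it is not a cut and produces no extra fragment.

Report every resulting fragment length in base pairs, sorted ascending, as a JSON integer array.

Scan for sites:
  AzqIX (CTCGGT, off=2): no sites
  DwuV (ACCA, off=4): no sites
  CdoX (ATCTA, off=0): starts [45] → cuts [45]
  IvoIX (ACGA, off=1): starts [49] → cuts [50]
  VbrX (CCCTCGG, off=5): no sites

Pooled cuts: [45, 50]

Fragment lengths:
  [0,45): 45 bp
  [45,50): 5 bp
  [50,138): 88 bp

[5,45,88]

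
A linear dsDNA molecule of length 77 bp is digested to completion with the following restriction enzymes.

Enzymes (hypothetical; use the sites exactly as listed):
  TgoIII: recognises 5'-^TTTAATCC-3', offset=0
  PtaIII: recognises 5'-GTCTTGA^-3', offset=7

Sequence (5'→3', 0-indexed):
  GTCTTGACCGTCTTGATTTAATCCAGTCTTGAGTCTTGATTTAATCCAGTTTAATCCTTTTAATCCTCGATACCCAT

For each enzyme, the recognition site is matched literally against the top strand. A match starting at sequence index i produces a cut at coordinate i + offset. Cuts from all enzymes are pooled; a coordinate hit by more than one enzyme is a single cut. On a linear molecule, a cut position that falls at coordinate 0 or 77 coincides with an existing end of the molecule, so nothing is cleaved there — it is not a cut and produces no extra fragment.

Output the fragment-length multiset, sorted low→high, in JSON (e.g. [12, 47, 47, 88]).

Site scan:
  TgoIII TTTAATCC/0: at [16, 39, 49, 58] ⇒ [16, 39, 49, 58]
  PtaIII GTCTTGA/7: at [0, 9, 25, 32] ⇒ [7, 16, 32, 39]

All cut coordinates (distinct, sorted): [7, 16, 32, 39, 49, 58]

Fragments:
  [0,7): 7 bp
  [7,16): 9 bp
  [16,32): 16 bp
  [32,39): 7 bp
  [39,49): 10 bp
  [49,58): 9 bp
  [58,77): 19 bp

[7,7,9,9,10,16,19]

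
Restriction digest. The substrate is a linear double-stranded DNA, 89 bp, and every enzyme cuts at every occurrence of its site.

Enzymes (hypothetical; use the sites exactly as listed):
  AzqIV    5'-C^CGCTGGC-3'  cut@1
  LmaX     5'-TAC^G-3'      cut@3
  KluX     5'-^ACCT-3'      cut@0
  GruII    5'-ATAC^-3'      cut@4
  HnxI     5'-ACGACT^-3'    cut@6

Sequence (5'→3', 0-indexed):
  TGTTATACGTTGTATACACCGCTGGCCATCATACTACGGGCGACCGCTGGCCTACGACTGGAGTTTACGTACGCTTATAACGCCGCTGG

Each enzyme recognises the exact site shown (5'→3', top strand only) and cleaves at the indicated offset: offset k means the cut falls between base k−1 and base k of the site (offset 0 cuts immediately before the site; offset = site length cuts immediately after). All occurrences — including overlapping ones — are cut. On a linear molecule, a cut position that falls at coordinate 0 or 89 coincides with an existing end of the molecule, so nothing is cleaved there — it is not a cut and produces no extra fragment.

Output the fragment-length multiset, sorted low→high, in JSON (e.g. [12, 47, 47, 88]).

[2,3,4,4,7,8,9,9,11,15,17]

Site scan:
  AzqIV CCGCTGGC/1: at [18, 43] ⇒ [19, 44]
  LmaX TACG/3: at [5, 34, 52, 65, 69] ⇒ [8, 37, 55, 68, 72]
  KluX (ACCT, off=0): no sites
  GruII ATAC/4: at [4, 13, 30] ⇒ [8, 17, 34]
  HnxI ACGACT/6: at [53] ⇒ [59]

Pooled cuts: [8, 17, 19, 34, 37, 44, 55, 59, 68, 72]

Fragments:
  [0,8): 8 bp
  [8,17): 9 bp
  [17,19): 2 bp
  [19,34): 15 bp
  [34,37): 3 bp
  [37,44): 7 bp
  [44,55): 11 bp
  [55,59): 4 bp
  [59,68): 9 bp
  [68,72): 4 bp
  [72,89): 17 bp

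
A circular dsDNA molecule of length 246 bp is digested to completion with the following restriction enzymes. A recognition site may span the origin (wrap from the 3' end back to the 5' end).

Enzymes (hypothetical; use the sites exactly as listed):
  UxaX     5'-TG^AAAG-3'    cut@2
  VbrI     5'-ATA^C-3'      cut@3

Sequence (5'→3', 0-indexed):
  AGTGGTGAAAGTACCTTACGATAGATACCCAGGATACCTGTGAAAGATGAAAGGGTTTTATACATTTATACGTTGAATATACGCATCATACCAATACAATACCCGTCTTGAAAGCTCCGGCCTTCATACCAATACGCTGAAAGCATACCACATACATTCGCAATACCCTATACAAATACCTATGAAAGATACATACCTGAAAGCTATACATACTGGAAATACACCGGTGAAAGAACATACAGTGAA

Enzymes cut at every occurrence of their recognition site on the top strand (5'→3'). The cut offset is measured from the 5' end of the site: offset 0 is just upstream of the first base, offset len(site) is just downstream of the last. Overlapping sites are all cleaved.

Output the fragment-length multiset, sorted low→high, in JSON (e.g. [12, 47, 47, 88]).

[4,4,4,5,5,5,6,6,6,6,6,7,7,7,7,8,8,8,9,9,9,9,9,9,10,11,11,13,18,20]

Scan for sites:
  UxaX (TGAAAG, off=2): starts [5, 40, 47, 108, 137, 182, 197, 227, 242] → cuts [7, 42, 49, 110, 139, 184, 199, 229, 244]
  VbrI (ATAC, off=3): starts [24, 33, 59, 67, 78, 87, 93, 98, 125, 131, 144, 151, 162, 169, 175, 188, 192, 205, 209, 218, 236] → cuts [27, 36, 62, 70, 81, 90, 96, 101, 128, 134, 147, 154, 165, 172, 178, 191, 195, 208, 212, 221, 239]

All cut coordinates (distinct, sorted): [7, 27, 36, 42, 49, 62, 70, 81, 90, 96, 101, 110, 128, 134, 139, 147, 154, 165, 172, 178, 184, 191, 195, 199, 208, 212, 221, 229, 239, 244]

Fragment lengths:
  7→27: 20 bp
  27→36: 9 bp
  36→42: 6 bp
  42→49: 7 bp
  49→62: 13 bp
  62→70: 8 bp
  70→81: 11 bp
  81→90: 9 bp
  90→96: 6 bp
  96→101: 5 bp
  101→110: 9 bp
  110→128: 18 bp
  128→134: 6 bp
  134→139: 5 bp
  139→147: 8 bp
  147→154: 7 bp
  154→165: 11 bp
  165→172: 7 bp
  172→178: 6 bp
  178→184: 6 bp
  184→191: 7 bp
  191→195: 4 bp
  195→199: 4 bp
  199→208: 9 bp
  208→212: 4 bp
  212→221: 9 bp
  221→229: 8 bp
  229→239: 10 bp
  239→244: 5 bp
  244→7 (wrap): 246-244+7 = 9 bp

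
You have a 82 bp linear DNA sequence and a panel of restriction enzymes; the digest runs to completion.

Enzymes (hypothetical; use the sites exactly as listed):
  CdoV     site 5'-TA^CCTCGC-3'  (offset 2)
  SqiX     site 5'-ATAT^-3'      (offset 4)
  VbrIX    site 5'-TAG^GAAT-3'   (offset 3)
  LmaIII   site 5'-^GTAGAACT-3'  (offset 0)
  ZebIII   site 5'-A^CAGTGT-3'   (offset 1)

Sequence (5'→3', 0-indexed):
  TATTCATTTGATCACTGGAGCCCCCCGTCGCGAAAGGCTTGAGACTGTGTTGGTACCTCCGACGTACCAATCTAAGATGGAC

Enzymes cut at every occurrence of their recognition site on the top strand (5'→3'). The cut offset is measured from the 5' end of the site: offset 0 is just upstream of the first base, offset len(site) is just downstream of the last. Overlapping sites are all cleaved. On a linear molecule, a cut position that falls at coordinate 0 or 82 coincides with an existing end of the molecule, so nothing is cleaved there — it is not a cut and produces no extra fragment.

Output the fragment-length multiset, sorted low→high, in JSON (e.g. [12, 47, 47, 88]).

Site scan:
  CdoV (TACCTCGC, off=2): no sites
  SqiX (ATAT, off=4): no sites
  VbrIX (TAGGAAT, off=3): no sites
  LmaIII (GTAGAACT, off=0): no sites
  ZebIII (ACAGTGT, off=1): no sites

Pooled cuts: ∅

Fragments:
  no cuts → one linear fragment of 82 bp

[82]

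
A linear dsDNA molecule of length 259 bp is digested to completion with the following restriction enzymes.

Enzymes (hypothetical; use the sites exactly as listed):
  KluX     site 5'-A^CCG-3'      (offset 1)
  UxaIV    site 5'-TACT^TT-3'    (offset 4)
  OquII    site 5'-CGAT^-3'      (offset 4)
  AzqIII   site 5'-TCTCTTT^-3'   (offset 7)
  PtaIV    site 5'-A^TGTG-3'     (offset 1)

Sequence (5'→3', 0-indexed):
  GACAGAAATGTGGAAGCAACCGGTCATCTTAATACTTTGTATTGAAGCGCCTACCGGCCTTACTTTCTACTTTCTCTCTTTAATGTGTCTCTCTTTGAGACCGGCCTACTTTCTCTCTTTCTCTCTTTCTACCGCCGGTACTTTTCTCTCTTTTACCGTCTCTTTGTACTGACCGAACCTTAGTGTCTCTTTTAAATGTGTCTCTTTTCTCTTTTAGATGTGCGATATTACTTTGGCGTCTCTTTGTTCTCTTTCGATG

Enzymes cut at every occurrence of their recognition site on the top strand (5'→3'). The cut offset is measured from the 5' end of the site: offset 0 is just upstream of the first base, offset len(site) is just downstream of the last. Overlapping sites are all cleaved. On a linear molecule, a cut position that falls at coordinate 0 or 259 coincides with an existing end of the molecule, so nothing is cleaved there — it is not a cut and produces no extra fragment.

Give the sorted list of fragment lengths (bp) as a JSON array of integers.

[1,2,2,3,4,4,4,4,6,7,7,7,8,8,8,9,10,10,10,10,11,11,11,11,11,13,13,17,17,20]

Scan for sites:
  KluX (ACCG, off=1): starts [18, 52, 99, 130, 154, 171] → cuts [19, 53, 100, 131, 155, 172]
  UxaIV (TACTTT, off=4): starts [32, 60, 67, 106, 138, 228] → cuts [36, 64, 71, 110, 142, 232]
  OquII (CGAT, off=4): starts [222, 254] → cuts [226, 258]
  AzqIII (TCTCTTT, off=7): starts [74, 89, 113, 121, 146, 158, 185, 200, 207, 238, 247] → cuts [81, 96, 120, 128, 153, 165, 192, 207, 214, 245, 254]
  PtaIV (ATGTG, off=1): starts [7, 82, 195, 217] → cuts [8, 83, 196, 218]

All cut coordinates (distinct, sorted): [8, 19, 36, 53, 64, 71, 81, 83, 96, 100, 110, 120, 128, 131, 142, 153, 155, 165, 172, 192, 196, 207, 214, 218, 226, 232, 245, 254, 258]

Fragments:
  [0,8): 8 bp
  [8,19): 11 bp
  [19,36): 17 bp
  [36,53): 17 bp
  [53,64): 11 bp
  [64,71): 7 bp
  [71,81): 10 bp
  [81,83): 2 bp
  [83,96): 13 bp
  [96,100): 4 bp
  [100,110): 10 bp
  [110,120): 10 bp
  [120,128): 8 bp
  [128,131): 3 bp
  [131,142): 11 bp
  [142,153): 11 bp
  [153,155): 2 bp
  [155,165): 10 bp
  [165,172): 7 bp
  [172,192): 20 bp
  [192,196): 4 bp
  [196,207): 11 bp
  [207,214): 7 bp
  [214,218): 4 bp
  [218,226): 8 bp
  [226,232): 6 bp
  [232,245): 13 bp
  [245,254): 9 bp
  [254,258): 4 bp
  [258,259): 1 bp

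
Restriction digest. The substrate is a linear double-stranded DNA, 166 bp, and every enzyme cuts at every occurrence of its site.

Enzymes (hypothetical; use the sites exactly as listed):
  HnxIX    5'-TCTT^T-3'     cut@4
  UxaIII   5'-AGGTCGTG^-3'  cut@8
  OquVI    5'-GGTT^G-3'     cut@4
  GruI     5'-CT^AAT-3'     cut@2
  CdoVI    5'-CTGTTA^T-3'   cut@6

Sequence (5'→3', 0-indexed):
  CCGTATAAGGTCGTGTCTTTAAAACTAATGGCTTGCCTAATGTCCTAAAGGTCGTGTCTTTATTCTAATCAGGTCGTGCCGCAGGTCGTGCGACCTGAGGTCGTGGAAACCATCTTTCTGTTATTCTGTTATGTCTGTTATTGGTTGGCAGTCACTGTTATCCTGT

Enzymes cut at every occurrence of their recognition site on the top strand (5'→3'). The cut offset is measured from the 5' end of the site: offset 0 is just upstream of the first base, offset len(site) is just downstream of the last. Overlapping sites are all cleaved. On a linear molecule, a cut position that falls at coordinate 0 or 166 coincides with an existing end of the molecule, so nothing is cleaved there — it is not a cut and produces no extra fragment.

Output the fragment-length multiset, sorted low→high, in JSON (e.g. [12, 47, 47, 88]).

Scan for sites:
  HnxIX TCTTT/4: at [15, 56, 112] ⇒ [19, 60, 116]
  UxaIII AGGTCGTG/8: at [7, 48, 70, 82, 97] ⇒ [15, 56, 78, 90, 105]
  OquVI GGTTG/4: at [142] ⇒ [146]
  GruI CTAAT/2: at [24, 36, 64] ⇒ [26, 38, 66]
  CdoVI CTGTTAT/6: at [117, 125, 134, 154] ⇒ [123, 131, 140, 160]

Pooled cuts: [15, 19, 26, 38, 56, 60, 66, 78, 90, 105, 116, 123, 131, 140, 146, 160]

Fragments:
  [0,15): 15 bp
  [15,19): 4 bp
  [19,26): 7 bp
  [26,38): 12 bp
  [38,56): 18 bp
  [56,60): 4 bp
  [60,66): 6 bp
  [66,78): 12 bp
  [78,90): 12 bp
  [90,105): 15 bp
  [105,116): 11 bp
  [116,123): 7 bp
  [123,131): 8 bp
  [131,140): 9 bp
  [140,146): 6 bp
  [146,160): 14 bp
  [160,166): 6 bp

[4,4,6,6,6,7,7,8,9,11,12,12,12,14,15,15,18]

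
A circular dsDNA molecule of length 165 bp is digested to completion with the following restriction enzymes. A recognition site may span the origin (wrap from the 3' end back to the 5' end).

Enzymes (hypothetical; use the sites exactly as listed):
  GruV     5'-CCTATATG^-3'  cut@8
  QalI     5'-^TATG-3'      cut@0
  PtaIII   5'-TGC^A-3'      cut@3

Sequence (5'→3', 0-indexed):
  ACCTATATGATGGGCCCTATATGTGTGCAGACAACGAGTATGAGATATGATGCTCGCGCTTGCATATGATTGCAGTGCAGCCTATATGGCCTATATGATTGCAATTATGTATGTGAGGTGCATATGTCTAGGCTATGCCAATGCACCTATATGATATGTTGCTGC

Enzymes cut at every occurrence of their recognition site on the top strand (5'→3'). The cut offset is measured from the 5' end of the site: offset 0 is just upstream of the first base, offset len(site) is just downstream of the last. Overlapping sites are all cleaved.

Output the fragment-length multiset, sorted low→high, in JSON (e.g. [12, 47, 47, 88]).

Site scan:
  GruV (CCTATATG, off=8): starts [1, 15, 80, 89, 145] → cuts [9, 23, 88, 97, 153]
  QalI (TATG, off=0): starts [5, 19, 38, 45, 64, 84, 93, 105, 109, 122, 133, 149, 154] → cuts [5, 19, 38, 45, 64, 84, 93, 105, 109, 122, 133, 149, 154]
  PtaIII (TGCA, off=3): starts [25, 60, 70, 75, 99, 118, 141, 162] → cuts [0, 28, 63, 73, 78, 102, 121, 144]

Pooled cuts: [0, 5, 9, 19, 23, 28, 38, 45, 63, 64, 73, 78, 84, 88, 93, 97, 102, 105, 109, 121, 122, 133, 144, 149, 153, 154]

Fragment lengths:
  0→5: 5 bp
  5→9: 4 bp
  9→19: 10 bp
  19→23: 4 bp
  23→28: 5 bp
  28→38: 10 bp
  38→45: 7 bp
  45→63: 18 bp
  63→64: 1 bp
  64→73: 9 bp
  73→78: 5 bp
  78→84: 6 bp
  84→88: 4 bp
  88→93: 5 bp
  93→97: 4 bp
  97→102: 5 bp
  102→105: 3 bp
  105→109: 4 bp
  109→121: 12 bp
  121→122: 1 bp
  122→133: 11 bp
  133→144: 11 bp
  144→149: 5 bp
  149→153: 4 bp
  153→154: 1 bp
  154→0 (wrap): 165-154+0 = 11 bp

[1,1,1,3,4,4,4,4,4,4,5,5,5,5,5,5,6,7,9,10,10,11,11,11,12,18]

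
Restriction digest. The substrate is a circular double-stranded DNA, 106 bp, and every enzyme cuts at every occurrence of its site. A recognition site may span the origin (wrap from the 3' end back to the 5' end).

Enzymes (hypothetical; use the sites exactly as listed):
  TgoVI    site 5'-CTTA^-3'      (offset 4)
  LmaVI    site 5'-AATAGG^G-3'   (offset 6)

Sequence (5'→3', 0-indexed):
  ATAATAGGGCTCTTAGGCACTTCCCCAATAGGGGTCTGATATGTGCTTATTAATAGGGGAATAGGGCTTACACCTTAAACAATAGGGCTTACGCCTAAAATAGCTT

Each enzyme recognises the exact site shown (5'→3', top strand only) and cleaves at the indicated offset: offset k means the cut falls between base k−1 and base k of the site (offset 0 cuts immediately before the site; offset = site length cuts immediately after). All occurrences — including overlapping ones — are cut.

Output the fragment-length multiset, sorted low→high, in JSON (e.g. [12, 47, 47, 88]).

Site scan:
  TgoVI CTTA/4: at [11, 45, 66, 73, 87, 103] ⇒ [1, 15, 49, 70, 77, 91]
  LmaVI AATAGGG/6: at [2, 26, 51, 59, 80] ⇒ [8, 32, 57, 65, 86]

All cut coordinates (distinct, sorted): [1, 8, 15, 32, 49, 57, 65, 70, 77, 86, 91]

Fragment lengths:
  1→8: 7 bp
  8→15: 7 bp
  15→32: 17 bp
  32→49: 17 bp
  49→57: 8 bp
  57→65: 8 bp
  65→70: 5 bp
  70→77: 7 bp
  77→86: 9 bp
  86→91: 5 bp
  91→1 (wrap): 106-91+1 = 16 bp

[5,5,7,7,7,8,8,9,16,17,17]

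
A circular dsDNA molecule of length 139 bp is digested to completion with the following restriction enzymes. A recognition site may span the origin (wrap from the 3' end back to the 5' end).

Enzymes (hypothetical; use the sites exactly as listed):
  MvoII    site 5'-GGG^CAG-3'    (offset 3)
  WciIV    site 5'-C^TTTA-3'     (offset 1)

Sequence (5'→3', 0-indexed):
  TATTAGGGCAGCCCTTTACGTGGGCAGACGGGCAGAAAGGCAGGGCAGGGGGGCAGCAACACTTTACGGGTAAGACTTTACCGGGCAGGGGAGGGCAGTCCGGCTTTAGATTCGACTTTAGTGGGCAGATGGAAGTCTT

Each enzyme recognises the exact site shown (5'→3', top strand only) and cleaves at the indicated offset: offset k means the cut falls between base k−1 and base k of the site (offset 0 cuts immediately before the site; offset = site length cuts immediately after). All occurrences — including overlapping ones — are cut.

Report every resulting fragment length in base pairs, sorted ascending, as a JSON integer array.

Scan for sites:
  MvoII (GGGCAG, off=3): starts [5, 21, 29, 42, 50, 82, 92, 122] → cuts [8, 24, 32, 45, 53, 85, 95, 125]
  WciIV (CTTTA, off=1): starts [13, 61, 75, 103, 115, 136] → cuts [14, 62, 76, 104, 116, 137]

All cut coordinates (distinct, sorted): [8, 14, 24, 32, 45, 53, 62, 76, 85, 95, 104, 116, 125, 137]

Fragments:
  8→14: 6 bp
  14→24: 10 bp
  24→32: 8 bp
  32→45: 13 bp
  45→53: 8 bp
  53→62: 9 bp
  62→76: 14 bp
  76→85: 9 bp
  85→95: 10 bp
  95→104: 9 bp
  104→116: 12 bp
  116→125: 9 bp
  125→137: 12 bp
  137→8 (wrap): 139-137+8 = 10 bp

[6,8,8,9,9,9,9,10,10,10,12,12,13,14]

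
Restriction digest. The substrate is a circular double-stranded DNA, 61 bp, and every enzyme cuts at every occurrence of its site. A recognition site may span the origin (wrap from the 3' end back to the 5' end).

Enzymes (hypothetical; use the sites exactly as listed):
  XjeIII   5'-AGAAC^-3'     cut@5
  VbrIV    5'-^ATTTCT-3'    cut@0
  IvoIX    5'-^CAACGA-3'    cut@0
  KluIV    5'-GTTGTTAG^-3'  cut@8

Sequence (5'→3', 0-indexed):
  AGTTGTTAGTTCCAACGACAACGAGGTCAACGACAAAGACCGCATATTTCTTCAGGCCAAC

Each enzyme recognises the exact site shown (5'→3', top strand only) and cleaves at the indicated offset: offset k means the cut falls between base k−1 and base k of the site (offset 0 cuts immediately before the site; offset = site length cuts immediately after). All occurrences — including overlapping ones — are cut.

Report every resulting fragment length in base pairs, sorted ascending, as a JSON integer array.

[3,6,9,18,25]

Scan for sites:
  XjeIII (AGAAC, off=5): no sites
  VbrIV (ATTTCT, off=0): starts [45] → cuts [45]
  IvoIX (CAACGA, off=0): starts [12, 18, 27] → cuts [12, 18, 27]
  KluIV (GTTGTTAG, off=8): starts [1] → cuts [9]

Pooled cuts: [9, 12, 18, 27, 45]

Fragments:
  9→12: 3 bp
  12→18: 6 bp
  18→27: 9 bp
  27→45: 18 bp
  45→9 (wrap): 61-45+9 = 25 bp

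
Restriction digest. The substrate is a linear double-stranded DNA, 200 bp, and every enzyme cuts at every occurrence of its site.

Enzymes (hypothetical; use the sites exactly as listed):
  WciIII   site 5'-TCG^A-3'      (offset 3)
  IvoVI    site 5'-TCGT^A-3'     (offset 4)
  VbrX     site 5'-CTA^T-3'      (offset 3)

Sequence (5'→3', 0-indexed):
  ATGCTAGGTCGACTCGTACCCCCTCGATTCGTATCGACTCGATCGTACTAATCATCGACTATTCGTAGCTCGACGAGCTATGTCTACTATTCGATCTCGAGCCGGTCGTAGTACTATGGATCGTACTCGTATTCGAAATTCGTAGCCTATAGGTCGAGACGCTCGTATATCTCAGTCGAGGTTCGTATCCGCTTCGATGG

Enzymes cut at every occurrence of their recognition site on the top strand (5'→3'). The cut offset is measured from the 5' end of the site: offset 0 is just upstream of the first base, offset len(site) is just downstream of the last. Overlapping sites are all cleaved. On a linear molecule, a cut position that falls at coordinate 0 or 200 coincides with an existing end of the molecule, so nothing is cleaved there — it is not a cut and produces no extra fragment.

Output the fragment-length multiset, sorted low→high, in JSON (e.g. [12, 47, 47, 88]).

[4,4,4,4,5,5,5,5,6,6,6,6,6,6,7,7,8,8,8,8,9,9,10,10,10,11,11,12]

Per-enzyme occurrences:
  WciIII TCGA/3: at [8, 23, 33, 38, 54, 69, 90, 96, 132, 153, 175, 193] ⇒ [11, 26, 36, 41, 57, 72, 93, 99, 135, 156, 178, 196]
  IvoVI TCGTA/4: at [13, 28, 42, 62, 105, 120, 126, 139, 162, 182] ⇒ [17, 32, 46, 66, 109, 124, 130, 143, 166, 186]
  VbrX CTAT/3: at [58, 77, 86, 113, 146] ⇒ [61, 80, 89, 116, 149]

Pooled cuts: [11, 17, 26, 32, 36, 41, 46, 57, 61, 66, 72, 80, 89, 93, 99, 109, 116, 124, 130, 135, 143, 149, 156, 166, 178, 186, 196]

Fragment lengths:
  [0,11): 11 bp
  [11,17): 6 bp
  [17,26): 9 bp
  [26,32): 6 bp
  [32,36): 4 bp
  [36,41): 5 bp
  [41,46): 5 bp
  [46,57): 11 bp
  [57,61): 4 bp
  [61,66): 5 bp
  [66,72): 6 bp
  [72,80): 8 bp
  [80,89): 9 bp
  [89,93): 4 bp
  [93,99): 6 bp
  [99,109): 10 bp
  [109,116): 7 bp
  [116,124): 8 bp
  [124,130): 6 bp
  [130,135): 5 bp
  [135,143): 8 bp
  [143,149): 6 bp
  [149,156): 7 bp
  [156,166): 10 bp
  [166,178): 12 bp
  [178,186): 8 bp
  [186,196): 10 bp
  [196,200): 4 bp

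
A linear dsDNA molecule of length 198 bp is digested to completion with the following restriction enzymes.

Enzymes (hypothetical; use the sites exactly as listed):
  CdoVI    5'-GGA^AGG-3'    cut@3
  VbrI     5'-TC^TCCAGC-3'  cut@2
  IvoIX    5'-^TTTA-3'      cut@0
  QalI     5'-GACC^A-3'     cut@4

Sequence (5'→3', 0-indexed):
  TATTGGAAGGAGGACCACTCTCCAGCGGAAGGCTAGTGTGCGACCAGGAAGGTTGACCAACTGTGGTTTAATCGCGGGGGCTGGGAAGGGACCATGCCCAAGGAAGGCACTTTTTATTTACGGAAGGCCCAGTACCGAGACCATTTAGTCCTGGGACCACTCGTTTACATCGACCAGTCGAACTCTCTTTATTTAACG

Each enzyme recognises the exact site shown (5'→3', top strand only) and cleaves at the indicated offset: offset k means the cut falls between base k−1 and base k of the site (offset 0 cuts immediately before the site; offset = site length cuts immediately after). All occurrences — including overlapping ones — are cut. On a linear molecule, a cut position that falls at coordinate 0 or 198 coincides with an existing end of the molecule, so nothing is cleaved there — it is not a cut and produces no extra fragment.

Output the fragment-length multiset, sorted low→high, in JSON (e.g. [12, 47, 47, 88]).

[1,4,4,4,4,5,7,7,7,8,8,8,9,9,9,11,12,12,15,16,18,20]

Site scan:
  CdoVI (GGAAGG, off=3): starts [4, 26, 46, 83, 101, 121] → cuts [7, 29, 49, 86, 104, 124]
  VbrI (TCTCCAGC, off=2): starts [18] → cuts [20]
  IvoIX (TTTA, off=0): starts [66, 112, 116, 143, 163, 187, 191] → cuts [66, 112, 116, 143, 163, 187, 191]
  QalI (GACCA, off=4): starts [12, 41, 54, 89, 138, 154, 171] → cuts [16, 45, 58, 93, 142, 158, 175]

All cut coordinates (distinct, sorted): [7, 16, 20, 29, 45, 49, 58, 66, 86, 93, 104, 112, 116, 124, 142, 143, 158, 163, 175, 187, 191]

Fragments:
  [0,7): 7 bp
  [7,16): 9 bp
  [16,20): 4 bp
  [20,29): 9 bp
  [29,45): 16 bp
  [45,49): 4 bp
  [49,58): 9 bp
  [58,66): 8 bp
  [66,86): 20 bp
  [86,93): 7 bp
  [93,104): 11 bp
  [104,112): 8 bp
  [112,116): 4 bp
  [116,124): 8 bp
  [124,142): 18 bp
  [142,143): 1 bp
  [143,158): 15 bp
  [158,163): 5 bp
  [163,175): 12 bp
  [175,187): 12 bp
  [187,191): 4 bp
  [191,198): 7 bp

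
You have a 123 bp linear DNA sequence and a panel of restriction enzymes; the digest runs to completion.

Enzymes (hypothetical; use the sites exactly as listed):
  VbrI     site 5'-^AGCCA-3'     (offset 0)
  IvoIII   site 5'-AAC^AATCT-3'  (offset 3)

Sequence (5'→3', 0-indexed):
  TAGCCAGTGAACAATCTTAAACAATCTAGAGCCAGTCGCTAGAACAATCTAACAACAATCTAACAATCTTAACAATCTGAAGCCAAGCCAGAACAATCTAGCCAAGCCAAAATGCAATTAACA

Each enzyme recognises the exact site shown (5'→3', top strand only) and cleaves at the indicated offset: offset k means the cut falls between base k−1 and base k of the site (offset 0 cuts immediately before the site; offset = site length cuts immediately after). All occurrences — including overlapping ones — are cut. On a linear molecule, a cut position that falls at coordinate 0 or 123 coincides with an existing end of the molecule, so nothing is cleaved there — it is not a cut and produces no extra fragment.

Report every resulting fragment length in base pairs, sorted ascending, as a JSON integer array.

Site scan:
  VbrI (AGCCA, off=0): starts [1, 29, 80, 85, 99, 104] → cuts [1, 29, 80, 85, 99, 104]
  IvoIII (AACAATCT, off=3): starts [9, 19, 42, 53, 61, 70, 91] → cuts [12, 22, 45, 56, 64, 73, 94]

All cut coordinates (distinct, sorted): [1, 12, 22, 29, 45, 56, 64, 73, 80, 85, 94, 99, 104]

Fragment lengths:
  [0,1): 1 bp
  [1,12): 11 bp
  [12,22): 10 bp
  [22,29): 7 bp
  [29,45): 16 bp
  [45,56): 11 bp
  [56,64): 8 bp
  [64,73): 9 bp
  [73,80): 7 bp
  [80,85): 5 bp
  [85,94): 9 bp
  [94,99): 5 bp
  [99,104): 5 bp
  [104,123): 19 bp

[1,5,5,5,7,7,8,9,9,10,11,11,16,19]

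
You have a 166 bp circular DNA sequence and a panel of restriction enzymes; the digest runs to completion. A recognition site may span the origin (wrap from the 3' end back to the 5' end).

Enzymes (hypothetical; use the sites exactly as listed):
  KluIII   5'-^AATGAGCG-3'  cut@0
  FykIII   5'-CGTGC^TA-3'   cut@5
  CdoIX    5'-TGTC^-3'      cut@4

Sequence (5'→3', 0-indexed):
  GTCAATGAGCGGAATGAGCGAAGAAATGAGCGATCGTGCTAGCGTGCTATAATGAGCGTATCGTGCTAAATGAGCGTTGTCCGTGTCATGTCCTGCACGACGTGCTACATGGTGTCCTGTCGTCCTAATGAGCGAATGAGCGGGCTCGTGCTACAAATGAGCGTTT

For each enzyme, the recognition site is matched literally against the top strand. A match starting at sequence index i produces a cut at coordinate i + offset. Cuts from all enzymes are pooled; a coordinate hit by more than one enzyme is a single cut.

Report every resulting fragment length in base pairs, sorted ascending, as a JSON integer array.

[2,3,4,5,5,5,6,8,8,9,11,12,13,13,14,15,16,17]

Site scan:
  KluIII (AATGAGCG, off=0): starts [3, 12, 24, 50, 68, 126, 134, 155] → cuts [3, 12, 24, 50, 68, 126, 134, 155]
  FykIII (CGTGCTA, off=5): starts [34, 42, 61, 100, 146] → cuts [39, 47, 66, 105, 151]
  CdoIX (TGTC, off=4): starts [77, 83, 88, 112, 117, 165] → cuts [3, 81, 87, 92, 116, 121]

Pooled cuts: [3, 12, 24, 39, 47, 50, 66, 68, 81, 87, 92, 105, 116, 121, 126, 134, 151, 155]

Fragments:
  3→12: 9 bp
  12→24: 12 bp
  24→39: 15 bp
  39→47: 8 bp
  47→50: 3 bp
  50→66: 16 bp
  66→68: 2 bp
  68→81: 13 bp
  81→87: 6 bp
  87→92: 5 bp
  92→105: 13 bp
  105→116: 11 bp
  116→121: 5 bp
  121→126: 5 bp
  126→134: 8 bp
  134→151: 17 bp
  151→155: 4 bp
  155→3 (wrap): 166-155+3 = 14 bp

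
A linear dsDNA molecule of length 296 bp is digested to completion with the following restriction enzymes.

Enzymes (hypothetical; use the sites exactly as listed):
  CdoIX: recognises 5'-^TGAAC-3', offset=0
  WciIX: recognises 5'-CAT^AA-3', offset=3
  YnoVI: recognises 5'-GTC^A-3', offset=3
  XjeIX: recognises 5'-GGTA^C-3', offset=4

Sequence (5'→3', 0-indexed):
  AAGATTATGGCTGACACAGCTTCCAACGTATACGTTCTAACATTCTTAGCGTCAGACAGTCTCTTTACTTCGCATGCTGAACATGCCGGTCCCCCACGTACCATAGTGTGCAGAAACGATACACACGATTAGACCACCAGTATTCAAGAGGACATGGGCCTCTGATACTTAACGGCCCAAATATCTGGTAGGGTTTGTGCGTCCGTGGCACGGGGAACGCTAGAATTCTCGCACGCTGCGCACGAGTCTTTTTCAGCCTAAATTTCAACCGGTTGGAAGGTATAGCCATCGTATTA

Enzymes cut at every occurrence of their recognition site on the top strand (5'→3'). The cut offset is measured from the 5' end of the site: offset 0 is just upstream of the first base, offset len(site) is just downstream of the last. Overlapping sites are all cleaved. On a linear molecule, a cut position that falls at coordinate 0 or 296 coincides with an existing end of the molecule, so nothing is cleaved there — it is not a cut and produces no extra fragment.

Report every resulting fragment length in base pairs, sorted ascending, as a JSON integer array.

Scan for sites:
  CdoIX (TGAAC, off=0): starts [77] → cuts [77]
  WciIX (CATAA, off=3): no sites
  YnoVI (GTCA, off=3): starts [50] → cuts [53]
  XjeIX (GGTAC, off=4): no sites

Pooled cuts: [53, 77]

Fragments:
  [0,53): 53 bp
  [53,77): 24 bp
  [77,296): 219 bp

[24,53,219]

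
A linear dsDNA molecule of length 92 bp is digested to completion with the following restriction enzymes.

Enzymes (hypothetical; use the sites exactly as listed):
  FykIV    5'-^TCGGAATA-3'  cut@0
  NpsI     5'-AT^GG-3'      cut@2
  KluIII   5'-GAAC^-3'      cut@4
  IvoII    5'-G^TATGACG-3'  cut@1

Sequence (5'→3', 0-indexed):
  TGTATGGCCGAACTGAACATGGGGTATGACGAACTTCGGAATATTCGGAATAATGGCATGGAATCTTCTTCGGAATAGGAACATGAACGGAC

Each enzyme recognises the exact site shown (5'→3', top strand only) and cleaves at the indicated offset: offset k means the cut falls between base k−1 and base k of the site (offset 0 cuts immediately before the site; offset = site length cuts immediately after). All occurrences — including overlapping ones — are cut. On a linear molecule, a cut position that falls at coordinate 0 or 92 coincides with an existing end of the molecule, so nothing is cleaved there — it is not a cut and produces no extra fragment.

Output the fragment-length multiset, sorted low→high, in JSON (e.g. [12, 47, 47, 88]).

[1,2,4,4,5,5,5,6,8,9,10,10,10,13]

Scan for sites:
  FykIV (TCGGAATA, off=0): starts [35, 44, 69] → cuts [35, 44, 69]
  NpsI (ATGG, off=2): starts [3, 18, 52, 57] → cuts [5, 20, 54, 59]
  KluIII (GAAC, off=4): starts [9, 14, 30, 78, 84] → cuts [13, 18, 34, 82, 88]
  IvoII (GTATGACG, off=1): starts [23] → cuts [24]

Pooled cuts: [5, 13, 18, 20, 24, 34, 35, 44, 54, 59, 69, 82, 88]

Fragment lengths:
  [0,5): 5 bp
  [5,13): 8 bp
  [13,18): 5 bp
  [18,20): 2 bp
  [20,24): 4 bp
  [24,34): 10 bp
  [34,35): 1 bp
  [35,44): 9 bp
  [44,54): 10 bp
  [54,59): 5 bp
  [59,69): 10 bp
  [69,82): 13 bp
  [82,88): 6 bp
  [88,92): 4 bp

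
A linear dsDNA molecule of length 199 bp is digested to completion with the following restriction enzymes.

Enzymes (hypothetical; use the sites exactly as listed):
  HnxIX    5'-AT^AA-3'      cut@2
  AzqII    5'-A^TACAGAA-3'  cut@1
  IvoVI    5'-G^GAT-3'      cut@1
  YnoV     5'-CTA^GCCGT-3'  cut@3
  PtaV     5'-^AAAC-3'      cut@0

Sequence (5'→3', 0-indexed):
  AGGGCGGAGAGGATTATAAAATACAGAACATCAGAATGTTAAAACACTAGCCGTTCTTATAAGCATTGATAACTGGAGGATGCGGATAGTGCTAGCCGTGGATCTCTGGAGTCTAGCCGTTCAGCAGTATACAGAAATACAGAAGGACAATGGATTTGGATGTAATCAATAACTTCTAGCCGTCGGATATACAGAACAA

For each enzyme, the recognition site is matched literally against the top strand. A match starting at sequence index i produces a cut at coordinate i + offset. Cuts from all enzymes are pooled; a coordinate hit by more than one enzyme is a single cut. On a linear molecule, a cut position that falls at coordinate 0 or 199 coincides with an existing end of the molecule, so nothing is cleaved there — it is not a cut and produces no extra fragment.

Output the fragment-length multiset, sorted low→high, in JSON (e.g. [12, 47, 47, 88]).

Per-enzyme occurrences:
  HnxIX ATAA/2: at [15, 58, 68, 168] ⇒ [17, 60, 70, 170]
  AzqII ATACAGAA/1: at [20, 128, 136, 188] ⇒ [21, 129, 137, 189]
  IvoVI GGAT/1: at [10, 77, 83, 99, 151, 157, 184] ⇒ [11, 78, 84, 100, 152, 158, 185]
  YnoV CTAGCCGT/3: at [46, 91, 112, 175] ⇒ [49, 94, 115, 178]
  PtaV AAAC/0: at [41] ⇒ [41]

All cut coordinates (distinct, sorted): [11, 17, 21, 41, 49, 60, 70, 78, 84, 94, 100, 115, 129, 137, 152, 158, 170, 178, 185, 189]

Fragment lengths:
  [0,11): 11 bp
  [11,17): 6 bp
  [17,21): 4 bp
  [21,41): 20 bp
  [41,49): 8 bp
  [49,60): 11 bp
  [60,70): 10 bp
  [70,78): 8 bp
  [78,84): 6 bp
  [84,94): 10 bp
  [94,100): 6 bp
  [100,115): 15 bp
  [115,129): 14 bp
  [129,137): 8 bp
  [137,152): 15 bp
  [152,158): 6 bp
  [158,170): 12 bp
  [170,178): 8 bp
  [178,185): 7 bp
  [185,189): 4 bp
  [189,199): 10 bp

[4,4,6,6,6,6,7,8,8,8,8,10,10,10,11,11,12,14,15,15,20]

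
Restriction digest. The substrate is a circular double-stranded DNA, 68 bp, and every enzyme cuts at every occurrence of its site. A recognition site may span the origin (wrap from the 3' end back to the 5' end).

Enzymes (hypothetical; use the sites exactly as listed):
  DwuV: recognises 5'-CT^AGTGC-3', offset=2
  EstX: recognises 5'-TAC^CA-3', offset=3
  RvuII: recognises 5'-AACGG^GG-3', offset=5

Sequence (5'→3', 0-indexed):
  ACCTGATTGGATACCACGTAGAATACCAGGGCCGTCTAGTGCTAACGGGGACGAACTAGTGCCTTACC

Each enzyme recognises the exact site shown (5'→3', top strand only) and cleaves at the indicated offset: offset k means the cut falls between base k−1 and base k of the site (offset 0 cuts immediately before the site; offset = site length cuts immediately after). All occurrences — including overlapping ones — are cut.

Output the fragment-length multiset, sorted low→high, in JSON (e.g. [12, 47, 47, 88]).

Site scan:
  DwuV (CTAGTGC, off=2): starts [35, 55] → cuts [37, 57]
  EstX (TACCA, off=3): starts [11, 23, 64] → cuts [14, 26, 67]
  RvuII (AACGGGG, off=5): starts [43] → cuts [48]

All cut coordinates (distinct, sorted): [14, 26, 37, 48, 57, 67]

Fragments:
  14→26: 12 bp
  26→37: 11 bp
  37→48: 11 bp
  48→57: 9 bp
  57→67: 10 bp
  67→14 (wrap): 68-67+14 = 15 bp

[9,10,11,11,12,15]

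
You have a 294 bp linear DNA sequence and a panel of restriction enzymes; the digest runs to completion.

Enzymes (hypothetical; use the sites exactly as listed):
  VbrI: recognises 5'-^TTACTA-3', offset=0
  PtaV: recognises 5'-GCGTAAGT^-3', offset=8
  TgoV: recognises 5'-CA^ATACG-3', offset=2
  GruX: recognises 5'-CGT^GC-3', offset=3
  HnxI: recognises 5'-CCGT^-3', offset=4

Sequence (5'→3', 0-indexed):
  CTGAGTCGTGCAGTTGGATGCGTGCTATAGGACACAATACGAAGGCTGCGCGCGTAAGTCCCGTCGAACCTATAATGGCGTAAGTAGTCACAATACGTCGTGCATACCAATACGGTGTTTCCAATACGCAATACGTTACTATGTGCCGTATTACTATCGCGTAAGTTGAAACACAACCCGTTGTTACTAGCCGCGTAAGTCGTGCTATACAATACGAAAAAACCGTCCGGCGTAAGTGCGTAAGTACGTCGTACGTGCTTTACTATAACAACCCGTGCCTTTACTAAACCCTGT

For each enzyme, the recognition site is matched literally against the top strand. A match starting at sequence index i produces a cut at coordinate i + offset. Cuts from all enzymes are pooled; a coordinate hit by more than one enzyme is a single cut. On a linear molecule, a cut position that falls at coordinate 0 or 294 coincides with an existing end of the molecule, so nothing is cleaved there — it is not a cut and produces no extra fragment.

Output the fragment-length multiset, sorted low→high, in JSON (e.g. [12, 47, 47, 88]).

Per-enzyme occurrences:
  VbrI TTACTA/0: at [135, 150, 183, 259, 280] ⇒ [135, 150, 183, 259, 280]
  PtaV GCGTAAGT/8: at [51, 77, 158, 192, 229, 237] ⇒ [59, 85, 166, 200, 237, 245]
  TgoV CAATACG/2: at [34, 90, 107, 121, 128, 209] ⇒ [36, 92, 109, 123, 130, 211]
  GruX CGTGC/3: at [6, 20, 98, 200, 253, 273] ⇒ [9, 23, 101, 203, 256, 276]
  HnxI CCGT/4: at [60, 145, 177, 222, 272] ⇒ [64, 149, 181, 226, 276]

Pooled cuts: [9, 23, 36, 59, 64, 85, 92, 101, 109, 123, 130, 135, 149, 150, 166, 181, 183, 200, 203, 211, 226, 237, 245, 256, 259, 276, 280]

Fragment lengths:
  [0,9): 9 bp
  [9,23): 14 bp
  [23,36): 13 bp
  [36,59): 23 bp
  [59,64): 5 bp
  [64,85): 21 bp
  [85,92): 7 bp
  [92,101): 9 bp
  [101,109): 8 bp
  [109,123): 14 bp
  [123,130): 7 bp
  [130,135): 5 bp
  [135,149): 14 bp
  [149,150): 1 bp
  [150,166): 16 bp
  [166,181): 15 bp
  [181,183): 2 bp
  [183,200): 17 bp
  [200,203): 3 bp
  [203,211): 8 bp
  [211,226): 15 bp
  [226,237): 11 bp
  [237,245): 8 bp
  [245,256): 11 bp
  [256,259): 3 bp
  [259,276): 17 bp
  [276,280): 4 bp
  [280,294): 14 bp

[1,2,3,3,4,5,5,7,7,8,8,8,9,9,11,11,13,14,14,14,14,15,15,16,17,17,21,23]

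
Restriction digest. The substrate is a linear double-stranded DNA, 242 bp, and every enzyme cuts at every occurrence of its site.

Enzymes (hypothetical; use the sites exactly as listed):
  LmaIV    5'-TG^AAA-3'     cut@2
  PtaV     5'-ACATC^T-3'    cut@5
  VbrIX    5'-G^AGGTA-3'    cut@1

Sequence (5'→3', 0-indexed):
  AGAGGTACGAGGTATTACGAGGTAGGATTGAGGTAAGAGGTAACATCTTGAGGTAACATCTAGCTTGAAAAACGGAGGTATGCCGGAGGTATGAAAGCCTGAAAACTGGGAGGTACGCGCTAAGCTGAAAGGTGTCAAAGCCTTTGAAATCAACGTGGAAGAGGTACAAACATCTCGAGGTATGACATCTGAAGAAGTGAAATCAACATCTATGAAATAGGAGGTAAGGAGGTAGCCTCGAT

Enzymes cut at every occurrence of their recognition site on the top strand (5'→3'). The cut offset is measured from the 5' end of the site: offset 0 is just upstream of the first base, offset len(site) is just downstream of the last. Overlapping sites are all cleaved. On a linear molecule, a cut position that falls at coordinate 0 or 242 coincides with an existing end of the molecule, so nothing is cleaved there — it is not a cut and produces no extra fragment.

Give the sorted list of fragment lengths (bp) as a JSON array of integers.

[2,3,3,4,7,7,7,7,7,8,8,8,9,10,10,10,10,11,11,11,12,13,13,15,17,19]

Site scan:
  LmaIV TGAAA/2: at [65, 91, 99, 125, 144, 197, 212] ⇒ [67, 93, 101, 127, 146, 199, 214]
  PtaV ACATCT/5: at [42, 55, 169, 184, 205] ⇒ [47, 60, 174, 189, 210]
  VbrIX GAGGTA/1: at [1, 8, 18, 29, 36, 49, 74, 85, 109, 160, 176, 220, 228] ⇒ [2, 9, 19, 30, 37, 50, 75, 86, 110, 161, 177, 221, 229]

Pooled cuts: [2, 9, 19, 30, 37, 47, 50, 60, 67, 75, 86, 93, 101, 110, 127, 146, 161, 174, 177, 189, 199, 210, 214, 221, 229]

Fragments:
  [0,2): 2 bp
  [2,9): 7 bp
  [9,19): 10 bp
  [19,30): 11 bp
  [30,37): 7 bp
  [37,47): 10 bp
  [47,50): 3 bp
  [50,60): 10 bp
  [60,67): 7 bp
  [67,75): 8 bp
  [75,86): 11 bp
  [86,93): 7 bp
  [93,101): 8 bp
  [101,110): 9 bp
  [110,127): 17 bp
  [127,146): 19 bp
  [146,161): 15 bp
  [161,174): 13 bp
  [174,177): 3 bp
  [177,189): 12 bp
  [189,199): 10 bp
  [199,210): 11 bp
  [210,214): 4 bp
  [214,221): 7 bp
  [221,229): 8 bp
  [229,242): 13 bp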